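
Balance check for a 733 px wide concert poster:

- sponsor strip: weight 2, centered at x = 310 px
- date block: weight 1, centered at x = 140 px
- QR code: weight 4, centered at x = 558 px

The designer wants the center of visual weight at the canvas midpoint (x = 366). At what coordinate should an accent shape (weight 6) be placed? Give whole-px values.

After adding the accent shape, total weight = 2 + 1 + 4 + 6 = 13.
x: target moment 13×366 = 4758; current 2·310 + 1·140 + 4·558 = 2992; the accent shape supplies 1766, so x = 1766/6 ≈ 294.33.

x ≈ 294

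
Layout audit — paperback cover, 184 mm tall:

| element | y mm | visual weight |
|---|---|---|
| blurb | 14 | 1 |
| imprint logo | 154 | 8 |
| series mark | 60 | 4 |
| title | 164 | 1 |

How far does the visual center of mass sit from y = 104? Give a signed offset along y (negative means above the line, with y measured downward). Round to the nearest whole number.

Total weight = 1 + 8 + 4 + 1 = 14.
y: (1·14 + 8·154 + 4·60 + 1·164) / 14 = 1650 / 14 ≈ 117.86
Offset from y = 104: 117.86 − 104 ≈ 13.86.

≈ 14 mm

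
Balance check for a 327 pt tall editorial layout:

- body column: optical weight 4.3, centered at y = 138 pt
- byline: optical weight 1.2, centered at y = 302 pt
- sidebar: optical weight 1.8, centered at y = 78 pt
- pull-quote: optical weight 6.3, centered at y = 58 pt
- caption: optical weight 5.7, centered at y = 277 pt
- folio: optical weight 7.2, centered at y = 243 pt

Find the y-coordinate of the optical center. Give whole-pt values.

Σw = 4.3 + 1.2 + 1.8 + 6.3 + 5.7 + 7.2 = 26.5.
y: (4.3·138 + 1.2·302 + 1.8·78 + 6.3·58 + 5.7·277 + 7.2·243) / 26.5 = 4790.1 / 26.5 ≈ 180.76

y ≈ 181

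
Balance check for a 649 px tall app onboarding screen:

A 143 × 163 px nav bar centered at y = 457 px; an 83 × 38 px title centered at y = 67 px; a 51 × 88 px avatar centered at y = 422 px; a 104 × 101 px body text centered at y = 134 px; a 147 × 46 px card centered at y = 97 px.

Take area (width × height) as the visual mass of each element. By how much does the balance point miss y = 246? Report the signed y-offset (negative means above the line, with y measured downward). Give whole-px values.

≈ 61 px

Areas: nav bar 143·163 = 23309, title 83·38 = 3154, avatar 51·88 = 4488, body text 104·101 = 10504, card 147·46 = 6762. Total weight = 48217.
y: (23309·457 + 3154·67 + 4488·422 + 10504·134 + 6762·97) / 48217 = 14820917 / 48217 ≈ 307.38
Offset from y = 246: 307.38 − 246 ≈ 61.38.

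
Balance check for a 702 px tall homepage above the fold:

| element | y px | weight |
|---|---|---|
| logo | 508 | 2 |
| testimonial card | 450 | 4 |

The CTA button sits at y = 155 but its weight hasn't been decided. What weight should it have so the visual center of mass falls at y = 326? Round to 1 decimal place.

Existing Σw = 6 (2 + 4); existing moment 2·508 + 4·450 = 2816.
Set Σw·y/Σw = 326: (2816 + 155w) = 326·(6 + w).
Solving: w = (326·6 − 2816) / (155 − 326) = -860 / -171 ≈ 5.03.

w ≈ 5.0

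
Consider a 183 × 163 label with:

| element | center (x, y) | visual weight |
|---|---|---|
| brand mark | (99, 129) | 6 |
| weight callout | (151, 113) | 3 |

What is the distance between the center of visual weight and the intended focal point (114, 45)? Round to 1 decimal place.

Weights sum to 6 + 3 = 9.
x-moment: 6·99 + 3·151 = 1047; centroid 1047/9 ≈ 116.33.
y-moment: 6·129 + 3·113 = 1113; centroid 1113/9 ≈ 123.67.
From (114, 45): dx = 2.33, dy = 78.67, so the distance is √(dx²+dy²) ≈ 78.70.

≈ 78.7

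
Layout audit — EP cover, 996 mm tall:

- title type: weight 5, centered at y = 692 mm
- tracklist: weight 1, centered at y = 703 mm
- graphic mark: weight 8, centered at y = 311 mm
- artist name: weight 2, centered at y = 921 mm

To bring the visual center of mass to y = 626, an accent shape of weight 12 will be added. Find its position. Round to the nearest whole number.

y ≈ 753

After adding the accent shape, total weight = 5 + 1 + 8 + 2 + 12 = 28.
y: need Σw·y = 28·626 = 17528. Existing = 5·692 + 1·703 + 8·311 + 2·921 = 8493. Remainder 9035 / 12 ≈ 752.92.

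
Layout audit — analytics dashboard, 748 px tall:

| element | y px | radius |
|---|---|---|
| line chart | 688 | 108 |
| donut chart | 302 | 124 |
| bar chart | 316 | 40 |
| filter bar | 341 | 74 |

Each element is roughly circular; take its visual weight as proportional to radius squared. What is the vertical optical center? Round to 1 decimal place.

y ≈ 440.9

r² weights: line chart 108² = 11664, donut chart 124² = 15376, bar chart 40² = 1600, filter bar 74² = 5476. Total = 34116.
Σw·y = 11664·688 + 15376·302 + 1600·316 + 5476·341 = 15041300, so ȳ = 15041300/34116 ≈ 440.89.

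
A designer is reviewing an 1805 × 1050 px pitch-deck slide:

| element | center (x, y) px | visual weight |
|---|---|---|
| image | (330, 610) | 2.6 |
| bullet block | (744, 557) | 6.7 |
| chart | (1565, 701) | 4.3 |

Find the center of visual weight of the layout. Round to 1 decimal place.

(924.4, 612.7)

Weights sum to 2.6 + 6.7 + 4.3 = 13.6.
Σw·x = 2.6·330 + 6.7·744 + 4.3·1565 = 12572.3, so x̄ = 12572.3/13.6 ≈ 924.43.
Σw·y = 2.6·610 + 6.7·557 + 4.3·701 = 8332.2, so ȳ = 8332.2/13.6 ≈ 612.66.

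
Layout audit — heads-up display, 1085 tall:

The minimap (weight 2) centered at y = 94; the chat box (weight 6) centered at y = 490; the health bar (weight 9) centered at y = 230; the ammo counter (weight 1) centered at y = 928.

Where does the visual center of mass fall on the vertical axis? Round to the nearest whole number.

Σw = 2 + 6 + 9 + 1 = 18.
y-moment: 2·94 + 6·490 + 9·230 + 1·928 = 6126; centroid 6126/18 ≈ 340.33.

y ≈ 340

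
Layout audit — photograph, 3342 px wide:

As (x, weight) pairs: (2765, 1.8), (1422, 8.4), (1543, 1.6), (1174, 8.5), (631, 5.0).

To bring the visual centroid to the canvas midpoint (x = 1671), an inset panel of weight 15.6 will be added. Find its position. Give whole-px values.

x ≈ 2296

After adding the inset panel, total weight = 1.8 + 8.4 + 1.6 + 8.5 + 5.0 + 15.6 = 40.9.
Along x: (32524.6 + 15.6·x) / 40.9 = 1671 (existing moment 1.8·2765 + 8.4·1422 + 1.6·1543 + 8.5·1174 + 5.0·631 = 32524.6) ⇒ x = (68343.9 − 32524.6) / 15.6 ≈ 2296.11.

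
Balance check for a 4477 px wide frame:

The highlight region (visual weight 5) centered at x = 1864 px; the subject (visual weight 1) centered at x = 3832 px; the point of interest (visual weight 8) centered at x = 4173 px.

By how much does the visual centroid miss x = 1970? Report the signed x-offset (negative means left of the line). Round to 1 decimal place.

≈ 1354.0 px

Total weight = 5 + 1 + 8 = 14.
x-moment: 5·1864 + 1·3832 + 8·4173 = 46536; centroid 46536/14 ≈ 3324.00.
Difference: 3324.00 − 1970 ≈ 1354.00.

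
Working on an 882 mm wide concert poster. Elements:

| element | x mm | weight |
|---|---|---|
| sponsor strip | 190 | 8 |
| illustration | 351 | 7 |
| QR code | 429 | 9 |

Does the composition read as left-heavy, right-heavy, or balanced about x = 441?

Weights sum to 8 + 7 + 9 = 24.
x-moment: 8·190 + 7·351 + 9·429 = 7838; centroid 7838/24 ≈ 326.58.
326.6 lies left of the midline 441, so the layout is left-heavy.

left-heavy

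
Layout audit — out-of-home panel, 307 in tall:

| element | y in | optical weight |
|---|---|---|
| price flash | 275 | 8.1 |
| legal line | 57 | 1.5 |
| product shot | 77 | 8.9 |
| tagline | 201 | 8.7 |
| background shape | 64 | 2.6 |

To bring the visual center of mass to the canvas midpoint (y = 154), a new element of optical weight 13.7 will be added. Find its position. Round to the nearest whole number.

After adding the new element, total weight = 8.1 + 1.5 + 8.9 + 8.7 + 2.6 + 13.7 = 43.5.
y: target moment 43.5×154 = 6699.0; current 8.1·275 + 1.5·57 + 8.9·77 + 8.7·201 + 2.6·64 = 4913.4; the new element supplies 1785.6, so y = 1785.6/13.7 ≈ 130.34.

y ≈ 130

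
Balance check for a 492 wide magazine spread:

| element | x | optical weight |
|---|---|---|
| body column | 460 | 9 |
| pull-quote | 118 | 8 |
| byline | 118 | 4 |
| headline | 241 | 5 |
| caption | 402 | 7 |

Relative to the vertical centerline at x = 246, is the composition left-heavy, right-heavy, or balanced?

Weights sum to 9 + 8 + 4 + 5 + 7 = 33.
x: (9·460 + 8·118 + 4·118 + 5·241 + 7·402) / 33 = 9575 / 33 ≈ 290.15
Since 290.2 is right of 246, the composition reads right-heavy.

right-heavy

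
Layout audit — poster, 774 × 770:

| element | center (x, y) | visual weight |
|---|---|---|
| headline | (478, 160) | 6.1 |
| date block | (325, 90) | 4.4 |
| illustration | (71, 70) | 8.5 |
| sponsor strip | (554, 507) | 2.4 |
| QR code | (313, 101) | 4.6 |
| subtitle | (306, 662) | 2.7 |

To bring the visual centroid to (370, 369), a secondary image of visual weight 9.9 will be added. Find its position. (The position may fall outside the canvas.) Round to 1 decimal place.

New total weight: (6.1 + 4.4 + 8.5 + 2.4 + 4.6 + 2.7) + 9.9 = 38.6.
x: need Σw·x = 38.6·370 = 14282.0. Existing = 6.1·478 + 4.4·325 + 8.5·71 + 2.4·554 + 4.6·313 + 2.7·306 = 8544.9. Remainder 5737.1 / 9.9 ≈ 579.51.
y: need Σw·y = 38.6·369 = 14243.4. Existing = 6.1·160 + 4.4·90 + 8.5·70 + 2.4·507 + 4.6·101 + 2.7·662 = 5435.8. Remainder 8807.6 / 9.9 ≈ 889.66.

(579.5, 889.7)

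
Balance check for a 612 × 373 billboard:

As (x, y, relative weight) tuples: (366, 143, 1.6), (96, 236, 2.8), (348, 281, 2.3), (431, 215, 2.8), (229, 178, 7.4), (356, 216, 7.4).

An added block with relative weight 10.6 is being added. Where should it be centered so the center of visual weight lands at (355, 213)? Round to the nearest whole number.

(490, 225)

New total weight: (1.6 + 2.8 + 2.3 + 2.8 + 7.4 + 7.4) + 10.6 = 34.9.
Along x: (7190.6 + 10.6·x) / 34.9 = 355 (existing moment 1.6·366 + 2.8·96 + 2.3·348 + 2.8·431 + 7.4·229 + 7.4·356 = 7190.6) ⇒ x = (12389.5 − 7190.6) / 10.6 ≈ 490.46.
Along y: (5053.5 + 10.6·y) / 34.9 = 213 (existing moment 1.6·143 + 2.8·236 + 2.3·281 + 2.8·215 + 7.4·178 + 7.4·216 = 5053.5) ⇒ y = (7433.7 − 5053.5) / 10.6 ≈ 224.55.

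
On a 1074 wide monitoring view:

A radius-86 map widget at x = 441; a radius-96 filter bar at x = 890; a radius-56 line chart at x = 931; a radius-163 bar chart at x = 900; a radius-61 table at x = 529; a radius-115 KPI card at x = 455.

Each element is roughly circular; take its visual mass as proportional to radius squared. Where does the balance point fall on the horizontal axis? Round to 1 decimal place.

Weights ∝ r²: map widget 86² = 7396, filter bar 96² = 9216, line chart 56² = 3136, bar chart 163² = 26569, table 61² = 3721, KPI card 115² = 13225; Σw = 63263.
x: (7396·441 + 9216·890 + 3136·931 + 26569·900 + 3721·529 + 13225·455) / 63263 = 46281376 / 63263 ≈ 731.57

x ≈ 731.6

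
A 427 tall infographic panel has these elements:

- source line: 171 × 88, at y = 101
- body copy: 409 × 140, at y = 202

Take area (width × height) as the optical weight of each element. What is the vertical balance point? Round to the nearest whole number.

y ≈ 181

Areas: source line 171·88 = 15048, body copy 409·140 = 57260. Total weight = 72308.
Σw·y = 15048·101 + 57260·202 = 13086368, so ȳ = 13086368/72308 ≈ 180.98.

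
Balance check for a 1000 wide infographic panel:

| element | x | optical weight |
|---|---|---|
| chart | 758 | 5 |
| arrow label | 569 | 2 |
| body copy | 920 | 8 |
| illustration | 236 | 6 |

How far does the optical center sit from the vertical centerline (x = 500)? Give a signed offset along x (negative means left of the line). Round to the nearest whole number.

≈ 153

Weights sum to 5 + 2 + 8 + 6 = 21.
x-moment: 5·758 + 2·569 + 8·920 + 6·236 = 13704; centroid 13704/21 ≈ 652.57.
Offset from x = 500: 652.57 − 500 ≈ 152.57.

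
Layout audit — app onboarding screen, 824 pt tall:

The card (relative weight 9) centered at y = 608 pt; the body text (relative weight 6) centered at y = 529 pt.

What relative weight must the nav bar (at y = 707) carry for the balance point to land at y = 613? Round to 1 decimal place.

w ≈ 5.8

Known weights sum to 9 + 6 = 15; their moment is 9·608 + 6·529 = 8646.
For the centroid to hit 613: (8646 + w·707) / (15 + w) = 613.
So w = (613·15 − 8646)/(707 − 613) = 549/94 ≈ 5.84.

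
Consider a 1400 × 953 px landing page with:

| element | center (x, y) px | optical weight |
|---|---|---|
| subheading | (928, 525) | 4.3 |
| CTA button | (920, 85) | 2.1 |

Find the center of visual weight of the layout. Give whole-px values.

(925, 381)

Σw = 4.3 + 2.1 = 6.4.
Σw·x = 4.3·928 + 2.1·920 = 5922.4, so x̄ = 5922.4/6.4 ≈ 925.37.
Σw·y = 4.3·525 + 2.1·85 = 2436.0, so ȳ = 2436.0/6.4 ≈ 380.62.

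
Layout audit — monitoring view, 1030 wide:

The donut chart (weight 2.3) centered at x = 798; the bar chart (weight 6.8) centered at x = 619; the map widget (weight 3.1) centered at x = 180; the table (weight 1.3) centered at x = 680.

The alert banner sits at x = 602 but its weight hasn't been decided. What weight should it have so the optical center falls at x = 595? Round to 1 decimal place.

Fixed elements: Σw = 2.3 + 6.8 + 3.1 + 1.3 = 13.5, Σw·x = 2.3·798 + 6.8·619 + 3.1·180 + 1.3·680 = 7486.6.
For the centroid to hit 595: (7486.6 + w·602) / (13.5 + w) = 595.
Rearranging, w·(602 − 595) = 595·13.5 − 7486.6 = 545.9, so w ≈ 545.9/7 = 77.99.

w ≈ 78.0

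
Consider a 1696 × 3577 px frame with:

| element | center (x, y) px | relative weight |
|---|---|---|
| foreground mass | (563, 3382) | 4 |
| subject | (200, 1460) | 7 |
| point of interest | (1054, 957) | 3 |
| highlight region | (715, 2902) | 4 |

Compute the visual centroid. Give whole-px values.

(537, 2124)

Σw = 4 + 7 + 3 + 4 = 18.
Σw·x = 4·563 + 7·200 + 3·1054 + 4·715 = 9674, so x̄ = 9674/18 ≈ 537.44.
Σw·y = 4·3382 + 7·1460 + 3·957 + 4·2902 = 38227, so ȳ = 38227/18 ≈ 2123.72.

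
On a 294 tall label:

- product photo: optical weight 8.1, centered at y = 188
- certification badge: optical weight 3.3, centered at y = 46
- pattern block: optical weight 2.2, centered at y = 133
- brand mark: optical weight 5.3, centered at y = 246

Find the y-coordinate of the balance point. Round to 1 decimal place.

y ≈ 173.1

Σw = 8.1 + 3.3 + 2.2 + 5.3 = 18.9.
Σw·y = 8.1·188 + 3.3·46 + 2.2·133 + 5.3·246 = 3271.0, so ȳ = 3271.0/18.9 ≈ 173.07.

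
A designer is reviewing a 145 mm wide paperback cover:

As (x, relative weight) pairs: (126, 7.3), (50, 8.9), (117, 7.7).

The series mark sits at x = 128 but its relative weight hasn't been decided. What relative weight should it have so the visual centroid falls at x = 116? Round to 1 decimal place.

Existing Σw = 23.9 (7.3 + 8.9 + 7.7); existing moment 7.3·126 + 8.9·50 + 7.7·117 = 2265.7.
For the centroid to hit 116: (2265.7 + w·128) / (23.9 + w) = 116.
Solving: w = (116·23.9 − 2265.7) / (128 − 116) = 506.7 / 12 ≈ 42.22.

w ≈ 42.2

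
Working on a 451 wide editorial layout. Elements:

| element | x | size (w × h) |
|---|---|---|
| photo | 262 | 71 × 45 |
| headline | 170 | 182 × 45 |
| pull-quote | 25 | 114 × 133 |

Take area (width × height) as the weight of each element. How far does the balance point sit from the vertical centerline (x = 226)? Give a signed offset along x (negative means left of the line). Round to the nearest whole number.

≈ -128

Areas → weights: photo 71·45 = 3195, headline 182·45 = 8190, pull-quote 114·133 = 15162; Σw = 26547.
x-moment: 3195·262 + 8190·170 + 15162·25 = 2608440; centroid 2608440/26547 ≈ 98.26.
Difference: 98.26 − 226 ≈ -127.74.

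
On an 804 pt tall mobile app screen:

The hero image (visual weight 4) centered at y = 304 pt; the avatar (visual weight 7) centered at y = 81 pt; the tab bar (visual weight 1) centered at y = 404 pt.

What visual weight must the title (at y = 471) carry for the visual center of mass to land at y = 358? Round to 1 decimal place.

w ≈ 18.7

Existing Σw = 12 (4 + 7 + 1); existing moment 4·304 + 7·81 + 1·404 = 2187.
Balance at y = 358 requires (2187 + w·471) / (12 + w) = 358.
Rearranging, w·(471 − 358) = 358·12 − 2187 = 2109, so w ≈ 2109/113 = 18.66.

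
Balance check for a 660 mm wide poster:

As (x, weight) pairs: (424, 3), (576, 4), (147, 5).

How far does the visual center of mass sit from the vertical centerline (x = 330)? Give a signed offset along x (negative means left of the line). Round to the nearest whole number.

Total weight = 3 + 4 + 5 = 12.
x: (3·424 + 4·576 + 5·147) / 12 = 4311 / 12 ≈ 359.25
Difference: 359.25 − 330 ≈ 29.25.

≈ 29 mm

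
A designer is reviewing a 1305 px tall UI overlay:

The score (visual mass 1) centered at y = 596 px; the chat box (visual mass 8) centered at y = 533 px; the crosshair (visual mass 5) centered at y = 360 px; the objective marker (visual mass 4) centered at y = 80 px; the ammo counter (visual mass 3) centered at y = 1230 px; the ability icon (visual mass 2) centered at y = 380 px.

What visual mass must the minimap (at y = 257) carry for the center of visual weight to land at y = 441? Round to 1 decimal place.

Known weights sum to 1 + 8 + 5 + 4 + 3 + 2 = 23; their moment is 1·596 + 8·533 + 5·360 + 4·80 + 3·1230 + 2·380 = 11430.
For the centroid to hit 441: (11430 + w·257) / (23 + w) = 441.
Solving: w = (441·23 − 11430) / (257 − 441) = -1287 / -184 ≈ 6.99.

w ≈ 7.0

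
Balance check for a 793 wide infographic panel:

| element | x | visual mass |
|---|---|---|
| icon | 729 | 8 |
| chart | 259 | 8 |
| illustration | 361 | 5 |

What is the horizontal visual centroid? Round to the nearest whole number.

Total weight = 8 + 8 + 5 = 21.
Σw·x = 8·729 + 8·259 + 5·361 = 9709, so x̄ = 9709/21 ≈ 462.33.

x ≈ 462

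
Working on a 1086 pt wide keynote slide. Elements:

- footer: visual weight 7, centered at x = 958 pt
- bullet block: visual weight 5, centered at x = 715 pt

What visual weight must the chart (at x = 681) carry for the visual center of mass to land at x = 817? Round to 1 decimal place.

w ≈ 3.5

Known weights sum to 7 + 5 = 12; their moment is 7·958 + 5·715 = 10281.
Balance at x = 817 requires (10281 + w·681) / (12 + w) = 817.
Rearranging, w·(681 − 817) = 817·12 − 10281 = -477, so w ≈ -477/-136 = 3.51.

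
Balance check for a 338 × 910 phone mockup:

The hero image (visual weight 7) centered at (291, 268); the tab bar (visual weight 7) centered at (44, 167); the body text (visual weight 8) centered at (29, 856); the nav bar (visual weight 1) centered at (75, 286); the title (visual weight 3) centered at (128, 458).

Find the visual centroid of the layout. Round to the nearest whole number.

Total weight = 7 + 7 + 8 + 1 + 3 = 26.
x: (7·291 + 7·44 + 8·29 + 1·75 + 3·128) / 26 = 3036 / 26 ≈ 116.77
y: (7·268 + 7·167 + 8·856 + 1·286 + 3·458) / 26 = 11553 / 26 ≈ 444.35

(117, 444)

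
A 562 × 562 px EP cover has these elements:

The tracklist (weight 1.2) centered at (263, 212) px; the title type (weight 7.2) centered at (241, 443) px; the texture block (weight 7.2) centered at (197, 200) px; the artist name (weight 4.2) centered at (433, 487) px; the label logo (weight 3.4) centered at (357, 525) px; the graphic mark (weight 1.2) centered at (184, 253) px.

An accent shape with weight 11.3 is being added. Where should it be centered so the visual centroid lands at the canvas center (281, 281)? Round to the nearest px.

(293, 90)

New total weight: (1.2 + 7.2 + 7.2 + 4.2 + 3.4 + 1.2) + 11.3 = 35.7.
x: need Σw·x = 35.7·281 = 10031.7. Existing = 1.2·263 + 7.2·241 + 7.2·197 + 4.2·433 + 3.4·357 + 1.2·184 = 6722.4. Remainder 3309.3 / 11.3 ≈ 292.86.
y: need Σw·y = 35.7·281 = 10031.7. Existing = 1.2·212 + 7.2·443 + 7.2·200 + 4.2·487 + 3.4·525 + 1.2·253 = 9018.0. Remainder 1013.7 / 11.3 ≈ 89.71.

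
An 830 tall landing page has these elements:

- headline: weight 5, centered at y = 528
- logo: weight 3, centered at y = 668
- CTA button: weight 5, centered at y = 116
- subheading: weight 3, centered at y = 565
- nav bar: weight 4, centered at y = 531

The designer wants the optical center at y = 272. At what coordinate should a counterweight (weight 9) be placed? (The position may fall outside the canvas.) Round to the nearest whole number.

y ≈ -128

With the counterweight, Σw becomes 5 + 3 + 5 + 3 + 4 + 9 = 29.
y: need Σw·y = 29·272 = 7888. Existing = 5·528 + 3·668 + 5·116 + 3·565 + 4·531 = 9043. Remainder -1155 / 9 ≈ -128.33.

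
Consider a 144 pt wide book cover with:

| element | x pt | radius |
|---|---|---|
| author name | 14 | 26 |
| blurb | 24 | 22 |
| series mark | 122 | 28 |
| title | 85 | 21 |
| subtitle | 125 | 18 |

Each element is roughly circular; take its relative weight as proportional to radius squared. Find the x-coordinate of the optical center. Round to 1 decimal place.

r² weights: author name 26² = 676, blurb 22² = 484, series mark 28² = 784, title 21² = 441, subtitle 18² = 324. Total = 2709.
x: (676·14 + 484·24 + 784·122 + 441·85 + 324·125) / 2709 = 194713 / 2709 ≈ 71.88

x ≈ 71.9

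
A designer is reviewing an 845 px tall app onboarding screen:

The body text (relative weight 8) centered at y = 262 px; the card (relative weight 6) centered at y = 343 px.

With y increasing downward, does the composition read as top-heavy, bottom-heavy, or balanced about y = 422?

top-heavy

Total weight = 8 + 6 = 14.
y: (8·262 + 6·343) / 14 = 4154 / 14 ≈ 296.71
296.7 vs midline 422 → top-heavy.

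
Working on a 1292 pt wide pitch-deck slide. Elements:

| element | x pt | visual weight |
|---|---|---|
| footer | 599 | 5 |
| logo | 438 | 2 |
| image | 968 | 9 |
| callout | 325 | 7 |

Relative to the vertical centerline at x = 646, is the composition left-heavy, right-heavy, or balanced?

balanced

Total weight = 5 + 2 + 9 + 7 = 23.
x: (5·599 + 2·438 + 9·968 + 7·325) / 23 = 14858 / 23 ≈ 646.00
That equals the midline 646 — balanced.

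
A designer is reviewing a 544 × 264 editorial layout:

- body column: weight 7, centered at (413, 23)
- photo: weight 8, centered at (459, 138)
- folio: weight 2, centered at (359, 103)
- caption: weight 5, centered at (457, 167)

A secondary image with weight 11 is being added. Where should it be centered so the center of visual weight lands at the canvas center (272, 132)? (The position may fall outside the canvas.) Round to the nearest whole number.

(-54, 186)

New total weight: (7 + 8 + 2 + 5) + 11 = 33.
Along x: (9566 + 11·x) / 33 = 272 (existing moment 7·413 + 8·459 + 2·359 + 5·457 = 9566) ⇒ x = (8976 − 9566) / 11 ≈ -53.64.
Along y: (2306 + 11·y) / 33 = 132 (existing moment 7·23 + 8·138 + 2·103 + 5·167 = 2306) ⇒ y = (4356 − 2306) / 11 ≈ 186.36.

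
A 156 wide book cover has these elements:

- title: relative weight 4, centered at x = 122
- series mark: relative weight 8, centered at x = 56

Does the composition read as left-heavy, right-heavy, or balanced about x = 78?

Weights sum to 4 + 8 = 12.
x-moment: 4·122 + 8·56 = 936; centroid 936/12 ≈ 78.00.
78.00 = 78 exactly: balanced.

balanced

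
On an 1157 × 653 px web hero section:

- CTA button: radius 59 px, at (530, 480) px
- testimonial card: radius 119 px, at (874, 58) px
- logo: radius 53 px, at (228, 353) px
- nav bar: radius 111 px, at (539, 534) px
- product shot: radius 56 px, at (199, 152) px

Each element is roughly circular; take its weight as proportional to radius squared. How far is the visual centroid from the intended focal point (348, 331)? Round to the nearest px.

≈ 271 px

r² weights: CTA button 59² = 3481, testimonial card 119² = 14161, logo 53² = 2809, nav bar 111² = 12321, product shot 56² = 3136. Total = 35908.
Σw·x = 3481·530 + 14161·874 + 2809·228 + 12321·539 + 3136·199 = 22127179, so x̄ = 22127179/35908 ≈ 616.22.
Σw·y = 3481·480 + 14161·58 + 2809·353 + 12321·534 + 3136·152 = 10539881, so ȳ = 10539881/35908 ≈ 293.52.
Offset from (348, 331): Δx ≈ 268.22, Δy ≈ -37.48; distance = √(Δx² + Δy²) ≈ 270.82.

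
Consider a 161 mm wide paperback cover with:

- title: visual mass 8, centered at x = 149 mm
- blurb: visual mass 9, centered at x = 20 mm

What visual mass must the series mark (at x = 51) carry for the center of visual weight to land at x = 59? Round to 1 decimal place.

Existing Σw = 17 (8 + 9); existing moment 8·149 + 9·20 = 1372.
For the centroid to hit 59: (1372 + w·51) / (17 + w) = 59.
Rearranging, w·(51 − 59) = 59·17 − 1372 = -369, so w ≈ -369/-8 = 46.12.

w ≈ 46.1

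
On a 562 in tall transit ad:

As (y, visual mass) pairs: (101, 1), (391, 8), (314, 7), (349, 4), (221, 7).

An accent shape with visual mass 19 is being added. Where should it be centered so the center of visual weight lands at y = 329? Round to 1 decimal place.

After adding the accent shape, total weight = 1 + 8 + 7 + 4 + 7 + 19 = 46.
Along y: (8370 + 19·y) / 46 = 329 (existing moment 1·101 + 8·391 + 7·314 + 4·349 + 7·221 = 8370) ⇒ y = (15134 − 8370) / 19 ≈ 356.00.

y ≈ 356.0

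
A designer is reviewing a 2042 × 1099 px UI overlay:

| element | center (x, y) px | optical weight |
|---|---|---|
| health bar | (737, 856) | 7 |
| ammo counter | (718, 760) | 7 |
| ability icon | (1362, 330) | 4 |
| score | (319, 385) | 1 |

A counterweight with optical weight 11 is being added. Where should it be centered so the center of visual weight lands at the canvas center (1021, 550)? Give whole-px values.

After adding the counterweight, total weight = 7 + 7 + 4 + 1 + 11 = 30.
x: need Σw·x = 30·1021 = 30630. Existing = 7·737 + 7·718 + 4·1362 + 1·319 = 15952. Remainder 14678 / 11 ≈ 1334.36.
y: need Σw·y = 30·550 = 16500. Existing = 7·856 + 7·760 + 4·330 + 1·385 = 13017. Remainder 3483 / 11 ≈ 316.64.

(1334, 317)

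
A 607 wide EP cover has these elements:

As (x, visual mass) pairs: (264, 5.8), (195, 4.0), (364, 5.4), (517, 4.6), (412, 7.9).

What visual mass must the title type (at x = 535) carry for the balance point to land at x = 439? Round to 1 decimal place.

w ≈ 23.4

Known weights sum to 5.8 + 4.0 + 5.4 + 4.6 + 7.9 = 27.7; their moment is 5.8·264 + 4.0·195 + 5.4·364 + 4.6·517 + 7.9·412 = 9909.8.
Set Σw·x/Σw = 439: (9909.8 + 535w) = 439·(27.7 + w).
So w = (439·27.7 − 9909.8)/(535 − 439) = 2250.5/96 ≈ 23.44.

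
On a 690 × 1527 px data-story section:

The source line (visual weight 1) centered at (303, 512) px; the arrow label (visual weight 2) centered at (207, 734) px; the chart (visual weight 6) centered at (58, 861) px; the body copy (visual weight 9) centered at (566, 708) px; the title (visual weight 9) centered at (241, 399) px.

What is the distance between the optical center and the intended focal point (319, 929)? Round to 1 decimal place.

Σw = 1 + 2 + 6 + 9 + 9 = 27.
x: (1·303 + 2·207 + 6·58 + 9·566 + 9·241) / 27 = 8328 / 27 ≈ 308.44
y: (1·512 + 2·734 + 6·861 + 9·708 + 9·399) / 27 = 17109 / 27 ≈ 633.67
From (319, 929): dx = -10.56, dy = -295.33, so the distance is √(dx²+dy²) ≈ 295.52.

≈ 295.5 px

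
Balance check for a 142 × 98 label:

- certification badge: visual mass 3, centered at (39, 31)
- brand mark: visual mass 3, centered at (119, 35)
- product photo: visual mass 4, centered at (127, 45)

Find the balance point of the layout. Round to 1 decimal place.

(98.2, 37.8)

Total weight = 3 + 3 + 4 = 10.
Σw·x = 3·39 + 3·119 + 4·127 = 982, so x̄ = 982/10 ≈ 98.20.
Σw·y = 3·31 + 3·35 + 4·45 = 378, so ȳ = 378/10 ≈ 37.80.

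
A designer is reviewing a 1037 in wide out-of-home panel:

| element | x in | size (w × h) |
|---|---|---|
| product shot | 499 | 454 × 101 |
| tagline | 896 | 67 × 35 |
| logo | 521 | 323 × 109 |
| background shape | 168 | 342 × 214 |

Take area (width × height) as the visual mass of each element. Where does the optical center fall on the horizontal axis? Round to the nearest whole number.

x ≈ 355

Areas → weights: product shot 454·101 = 45854, tagline 67·35 = 2345, logo 323·109 = 35207, background shape 342·214 = 73188; Σw = 156594.
Σw·x = 45854·499 + 2345·896 + 35207·521 + 73188·168 = 55620697, so x̄ = 55620697/156594 ≈ 355.19.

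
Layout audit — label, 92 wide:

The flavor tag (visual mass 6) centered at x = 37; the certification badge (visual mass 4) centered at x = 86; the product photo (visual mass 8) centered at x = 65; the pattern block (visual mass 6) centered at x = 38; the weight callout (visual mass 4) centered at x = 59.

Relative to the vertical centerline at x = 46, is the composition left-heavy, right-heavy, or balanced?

Σw = 6 + 4 + 8 + 6 + 4 = 28.
Σw·x = 6·37 + 4·86 + 8·65 + 6·38 + 4·59 = 1550, so x̄ = 1550/28 ≈ 55.36.
Since 55.4 is right of 46, the composition reads right-heavy.

right-heavy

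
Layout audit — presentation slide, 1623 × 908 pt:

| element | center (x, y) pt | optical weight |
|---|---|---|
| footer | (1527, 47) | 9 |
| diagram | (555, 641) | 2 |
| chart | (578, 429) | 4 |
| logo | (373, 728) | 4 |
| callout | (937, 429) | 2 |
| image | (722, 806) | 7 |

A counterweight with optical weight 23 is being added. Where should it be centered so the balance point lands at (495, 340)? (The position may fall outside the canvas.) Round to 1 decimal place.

(-14.8, 196.0)

With the counterweight, Σw becomes 9 + 2 + 4 + 4 + 2 + 7 + 23 = 51.
x: need Σw·x = 51·495 = 25245. Existing = 9·1527 + 2·555 + 4·578 + 4·373 + 2·937 + 7·722 = 25585. Remainder -340 / 23 ≈ -14.78.
y: need Σw·y = 51·340 = 17340. Existing = 9·47 + 2·641 + 4·429 + 4·728 + 2·429 + 7·806 = 12833. Remainder 4507 / 23 ≈ 195.96.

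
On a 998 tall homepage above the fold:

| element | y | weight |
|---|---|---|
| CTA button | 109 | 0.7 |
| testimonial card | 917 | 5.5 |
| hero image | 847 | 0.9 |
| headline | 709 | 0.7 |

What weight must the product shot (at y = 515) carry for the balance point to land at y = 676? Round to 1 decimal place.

Existing Σw = 7.8 (0.7 + 5.5 + 0.9 + 0.7); existing moment 0.7·109 + 5.5·917 + 0.9·847 + 0.7·709 = 6378.4.
Balance at y = 676 requires (6378.4 + w·515) / (7.8 + w) = 676.
So w = (676·7.8 − 6378.4)/(515 − 676) = -1105.6/-161 ≈ 6.87.

w ≈ 6.9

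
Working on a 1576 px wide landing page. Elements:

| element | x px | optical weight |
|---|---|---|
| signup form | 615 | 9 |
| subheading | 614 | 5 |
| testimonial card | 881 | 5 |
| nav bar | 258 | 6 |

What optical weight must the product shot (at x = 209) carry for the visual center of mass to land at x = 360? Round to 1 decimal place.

Existing Σw = 25 (9 + 5 + 5 + 6); existing moment 9·615 + 5·614 + 5·881 + 6·258 = 14558.
For the centroid to hit 360: (14558 + w·209) / (25 + w) = 360.
So w = (360·25 − 14558)/(209 − 360) = -5558/-151 ≈ 36.81.

w ≈ 36.8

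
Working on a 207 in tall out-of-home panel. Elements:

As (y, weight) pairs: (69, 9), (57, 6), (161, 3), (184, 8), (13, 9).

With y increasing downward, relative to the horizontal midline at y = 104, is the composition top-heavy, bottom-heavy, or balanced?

Weights sum to 9 + 6 + 3 + 8 + 9 = 35.
y: (9·69 + 6·57 + 3·161 + 8·184 + 9·13) / 35 = 3035 / 35 ≈ 86.71
Since 86.7 is above (smaller y than) 104, the composition reads top-heavy.

top-heavy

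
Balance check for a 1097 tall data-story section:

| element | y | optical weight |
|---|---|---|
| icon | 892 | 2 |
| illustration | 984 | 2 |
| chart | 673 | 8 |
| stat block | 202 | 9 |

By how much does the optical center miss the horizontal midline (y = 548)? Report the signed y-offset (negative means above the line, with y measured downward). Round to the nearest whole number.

≈ -26

Weights sum to 2 + 2 + 8 + 9 = 21.
y-moment: 2·892 + 2·984 + 8·673 + 9·202 = 10954; centroid 10954/21 ≈ 521.62.
Difference: 521.62 − 548 ≈ -26.38.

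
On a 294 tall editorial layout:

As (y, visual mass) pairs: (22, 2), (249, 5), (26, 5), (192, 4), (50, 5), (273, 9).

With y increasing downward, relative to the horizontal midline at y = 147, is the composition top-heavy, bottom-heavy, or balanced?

Weights sum to 2 + 5 + 5 + 4 + 5 + 9 = 30.
y: moment 4894 / weight 30 ≈ 163.13
163.1 vs midline 147 → bottom-heavy.

bottom-heavy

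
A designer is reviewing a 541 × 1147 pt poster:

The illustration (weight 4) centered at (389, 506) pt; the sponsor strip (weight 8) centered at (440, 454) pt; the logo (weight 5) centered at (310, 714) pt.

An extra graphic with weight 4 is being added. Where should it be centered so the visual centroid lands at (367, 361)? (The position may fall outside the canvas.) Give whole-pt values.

New total weight: (4 + 8 + 5) + 4 = 21.
x: need Σw·x = 21·367 = 7707. Existing = 4·389 + 8·440 + 5·310 = 6626. Remainder 1081 / 4 ≈ 270.25.
y: need Σw·y = 21·361 = 7581. Existing = 4·506 + 8·454 + 5·714 = 9226. Remainder -1645 / 4 ≈ -411.25.

(270, -411)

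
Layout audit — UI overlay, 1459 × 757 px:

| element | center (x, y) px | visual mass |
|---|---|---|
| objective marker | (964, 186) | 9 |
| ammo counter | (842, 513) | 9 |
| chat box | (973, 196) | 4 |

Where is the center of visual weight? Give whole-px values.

(916, 322)

Total weight = 9 + 9 + 4 = 22.
Σw·x = 9·964 + 9·842 + 4·973 = 20146, so x̄ = 20146/22 ≈ 915.73.
Σw·y = 9·186 + 9·513 + 4·196 = 7075, so ȳ = 7075/22 ≈ 321.59.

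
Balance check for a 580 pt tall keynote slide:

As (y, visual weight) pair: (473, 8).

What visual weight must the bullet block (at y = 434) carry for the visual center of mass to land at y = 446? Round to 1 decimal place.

w ≈ 18.0

Known: weight 8 with moment 8·473 = 3784.
For the centroid to hit 446: (3784 + w·434) / (8 + w) = 446.
Solving: w = (446·8 − 3784) / (434 − 446) = -216 / -12 ≈ 18.00.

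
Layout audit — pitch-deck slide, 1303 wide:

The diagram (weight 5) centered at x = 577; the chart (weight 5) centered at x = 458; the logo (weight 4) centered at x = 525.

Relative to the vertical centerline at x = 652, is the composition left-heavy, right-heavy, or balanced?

Weights sum to 5 + 5 + 4 = 14.
x: (5·577 + 5·458 + 4·525) / 14 = 7275 / 14 ≈ 519.64
519.6 vs midline 652 → left-heavy.

left-heavy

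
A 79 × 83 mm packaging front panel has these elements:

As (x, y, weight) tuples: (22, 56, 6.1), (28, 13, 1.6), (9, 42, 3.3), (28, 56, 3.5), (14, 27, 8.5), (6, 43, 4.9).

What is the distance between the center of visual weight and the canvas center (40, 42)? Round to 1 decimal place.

Σw = 6.1 + 1.6 + 3.3 + 3.5 + 8.5 + 4.9 = 27.9.
Σw·x = 455.1; x̄ = 455.1/27.9 ≈ 16.31.
Σw·y = 1137.2; ȳ = 1137.2/27.9 ≈ 40.76.
Relative to (40, 42): Δ = (-23.69, -1.24); |Δ| = √(-23.69² + -1.24²) ≈ 23.72.

≈ 23.7 mm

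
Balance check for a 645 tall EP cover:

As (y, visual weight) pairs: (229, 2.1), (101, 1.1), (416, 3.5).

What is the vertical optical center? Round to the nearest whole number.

y ≈ 306

Σw = 2.1 + 1.1 + 3.5 = 6.7.
y-moment: 2.1·229 + 1.1·101 + 3.5·416 = 2048.0; centroid 2048.0/6.7 ≈ 305.67.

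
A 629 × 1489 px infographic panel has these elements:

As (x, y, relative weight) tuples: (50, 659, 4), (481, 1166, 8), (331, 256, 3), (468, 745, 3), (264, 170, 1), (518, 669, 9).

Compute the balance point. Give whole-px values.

Weights sum to 4 + 8 + 3 + 3 + 1 + 9 = 28.
Σw·x = 4·50 + 8·481 + 3·331 + 3·468 + 1·264 + 9·518 = 11371, so x̄ = 11371/28 ≈ 406.11.
Σw·y = 4·659 + 8·1166 + 3·256 + 3·745 + 1·170 + 9·669 = 21158, so ȳ = 21158/28 ≈ 755.64.

(406, 756)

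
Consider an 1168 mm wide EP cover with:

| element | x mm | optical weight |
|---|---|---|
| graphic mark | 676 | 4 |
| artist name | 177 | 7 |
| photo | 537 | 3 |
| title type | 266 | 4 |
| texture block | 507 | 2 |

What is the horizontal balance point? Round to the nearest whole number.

x ≈ 382

Weights sum to 4 + 7 + 3 + 4 + 2 = 20.
Σw·x = 4·676 + 7·177 + 3·537 + 4·266 + 2·507 = 7632, so x̄ = 7632/20 ≈ 381.60.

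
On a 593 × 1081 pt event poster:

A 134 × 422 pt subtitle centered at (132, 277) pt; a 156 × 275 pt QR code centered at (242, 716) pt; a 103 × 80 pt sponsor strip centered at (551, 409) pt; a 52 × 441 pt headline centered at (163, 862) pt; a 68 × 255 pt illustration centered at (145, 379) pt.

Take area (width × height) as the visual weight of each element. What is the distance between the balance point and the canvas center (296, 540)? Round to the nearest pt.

≈ 106 pt

Areas: subtitle 134·422 = 56548, QR code 156·275 = 42900, sponsor strip 103·80 = 8240, headline 52·441 = 22932, illustration 68·255 = 17340. Total weight = 147960.
Σw·x = 56548·132 + 42900·242 + 8240·551 + 22932·163 + 17340·145 = 28638592, so x̄ = 28638592/147960 ≈ 193.56.
Σw·y = 56548·277 + 42900·716 + 8240·409 + 22932·862 + 17340·379 = 76089600, so ȳ = 76089600/147960 ≈ 514.26.
From (296, 540): dx = -102.44, dy = -25.74, so the distance is √(dx²+dy²) ≈ 105.63.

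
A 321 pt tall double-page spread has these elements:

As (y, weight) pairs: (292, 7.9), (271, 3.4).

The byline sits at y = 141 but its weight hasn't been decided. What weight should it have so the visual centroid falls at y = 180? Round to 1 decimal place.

w ≈ 30.6

Known weights sum to 7.9 + 3.4 = 11.3; their moment is 7.9·292 + 3.4·271 = 3228.2.
For the centroid to hit 180: (3228.2 + w·141) / (11.3 + w) = 180.
So w = (180·11.3 − 3228.2)/(141 − 180) = -1194.2/-39 ≈ 30.62.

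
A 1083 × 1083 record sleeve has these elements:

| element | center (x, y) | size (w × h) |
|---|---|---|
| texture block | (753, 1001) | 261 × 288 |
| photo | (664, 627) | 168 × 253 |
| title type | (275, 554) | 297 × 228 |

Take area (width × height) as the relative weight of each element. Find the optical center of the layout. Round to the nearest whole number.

Areas → weights: texture block 261·288 = 75168, photo 168·253 = 42504, title type 297·228 = 67716; Σw = 185388.
Σw·x = 75168·753 + 42504·664 + 67716·275 = 103446060, so x̄ = 103446060/185388 ≈ 558.00.
Σw·y = 75168·1001 + 42504·627 + 67716·554 = 139407840, so ȳ = 139407840/185388 ≈ 751.98.

(558, 752)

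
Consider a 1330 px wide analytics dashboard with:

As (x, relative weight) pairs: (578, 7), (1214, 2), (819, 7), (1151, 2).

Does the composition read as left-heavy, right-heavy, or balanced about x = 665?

Total weight = 7 + 2 + 7 + 2 = 18.
x: (7·578 + 2·1214 + 7·819 + 2·1151) / 18 = 14509 / 18 ≈ 806.06
806.1 lies right of the midline 665, so the layout is right-heavy.

right-heavy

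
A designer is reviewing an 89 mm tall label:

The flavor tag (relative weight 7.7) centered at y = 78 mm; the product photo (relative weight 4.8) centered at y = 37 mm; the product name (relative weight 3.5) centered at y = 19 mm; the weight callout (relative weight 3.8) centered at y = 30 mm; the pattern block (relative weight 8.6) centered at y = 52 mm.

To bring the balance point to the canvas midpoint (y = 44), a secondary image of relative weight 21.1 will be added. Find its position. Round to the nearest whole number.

New total weight: (7.7 + 4.8 + 3.5 + 3.8 + 8.6) + 21.1 = 49.5.
Along y: (1405.9 + 21.1·y) / 49.5 = 44 (existing moment 7.7·78 + 4.8·37 + 3.5·19 + 3.8·30 + 8.6·52 = 1405.9) ⇒ y = (2178.0 − 1405.9) / 21.1 ≈ 36.59.

y ≈ 37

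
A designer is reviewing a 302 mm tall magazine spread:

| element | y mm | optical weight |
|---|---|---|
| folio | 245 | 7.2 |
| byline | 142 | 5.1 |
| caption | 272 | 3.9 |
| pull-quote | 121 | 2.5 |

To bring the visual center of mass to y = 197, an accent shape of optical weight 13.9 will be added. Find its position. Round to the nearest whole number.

y ≈ 185

After adding the accent shape, total weight = 7.2 + 5.1 + 3.9 + 2.5 + 13.9 = 32.6.
Along y: (3851.5 + 13.9·y) / 32.6 = 197 (existing moment 7.2·245 + 5.1·142 + 3.9·272 + 2.5·121 = 3851.5) ⇒ y = (6422.2 − 3851.5) / 13.9 ≈ 184.94.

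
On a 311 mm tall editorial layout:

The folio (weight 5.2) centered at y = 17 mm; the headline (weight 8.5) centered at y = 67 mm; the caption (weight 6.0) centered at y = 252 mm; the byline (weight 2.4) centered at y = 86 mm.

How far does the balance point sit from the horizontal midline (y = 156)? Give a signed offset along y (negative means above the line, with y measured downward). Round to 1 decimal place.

≈ -48.5 mm

Weights sum to 5.2 + 8.5 + 6.0 + 2.4 = 22.1.
y-moment: 5.2·17 + 8.5·67 + 6.0·252 + 2.4·86 = 2376.3; centroid 2376.3/22.1 ≈ 107.52.
Offset from y = 156: 107.52 − 156 ≈ -48.48.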